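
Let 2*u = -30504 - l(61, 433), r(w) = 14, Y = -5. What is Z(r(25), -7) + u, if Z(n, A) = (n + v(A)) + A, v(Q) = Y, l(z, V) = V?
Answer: -30933/2 ≈ -15467.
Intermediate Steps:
v(Q) = -5
Z(n, A) = -5 + A + n (Z(n, A) = (n - 5) + A = (-5 + n) + A = -5 + A + n)
u = -30937/2 (u = (-30504 - 1*433)/2 = (-30504 - 433)/2 = (½)*(-30937) = -30937/2 ≈ -15469.)
Z(r(25), -7) + u = (-5 - 7 + 14) - 30937/2 = 2 - 30937/2 = -30933/2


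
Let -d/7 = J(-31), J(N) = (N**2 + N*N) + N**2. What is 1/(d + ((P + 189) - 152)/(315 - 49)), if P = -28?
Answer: -266/5368137 ≈ -4.9552e-5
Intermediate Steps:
J(N) = 3*N**2 (J(N) = (N**2 + N**2) + N**2 = 2*N**2 + N**2 = 3*N**2)
d = -20181 (d = -21*(-31)**2 = -21*961 = -7*2883 = -20181)
1/(d + ((P + 189) - 152)/(315 - 49)) = 1/(-20181 + ((-28 + 189) - 152)/(315 - 49)) = 1/(-20181 + (161 - 152)/266) = 1/(-20181 + 9*(1/266)) = 1/(-20181 + 9/266) = 1/(-5368137/266) = -266/5368137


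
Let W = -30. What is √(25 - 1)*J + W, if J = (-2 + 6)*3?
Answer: -30 + 24*√6 ≈ 28.788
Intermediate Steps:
J = 12 (J = 4*3 = 12)
√(25 - 1)*J + W = √(25 - 1)*12 - 30 = √24*12 - 30 = (2*√6)*12 - 30 = 24*√6 - 30 = -30 + 24*√6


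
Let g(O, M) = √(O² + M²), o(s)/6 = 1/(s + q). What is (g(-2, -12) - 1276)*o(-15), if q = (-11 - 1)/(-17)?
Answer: 43384/81 - 68*√37/81 ≈ 530.50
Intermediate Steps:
q = 12/17 (q = -12*(-1/17) = 12/17 ≈ 0.70588)
o(s) = 6/(12/17 + s) (o(s) = 6/(s + 12/17) = 6/(12/17 + s))
g(O, M) = √(M² + O²)
(g(-2, -12) - 1276)*o(-15) = (√((-12)² + (-2)²) - 1276)*(102/(12 + 17*(-15))) = (√(144 + 4) - 1276)*(102/(12 - 255)) = (√148 - 1276)*(102/(-243)) = (2*√37 - 1276)*(102*(-1/243)) = (-1276 + 2*√37)*(-34/81) = 43384/81 - 68*√37/81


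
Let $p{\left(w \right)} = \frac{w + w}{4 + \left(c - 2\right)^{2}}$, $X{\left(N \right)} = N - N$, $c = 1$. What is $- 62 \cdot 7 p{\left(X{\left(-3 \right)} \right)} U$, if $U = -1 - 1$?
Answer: $0$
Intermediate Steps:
$X{\left(N \right)} = 0$
$p{\left(w \right)} = \frac{2 w}{5}$ ($p{\left(w \right)} = \frac{w + w}{4 + \left(1 - 2\right)^{2}} = \frac{2 w}{4 + \left(-1\right)^{2}} = \frac{2 w}{4 + 1} = \frac{2 w}{5}$)
$U = -2$
$- 62 \cdot 7 p{\left(X{\left(-3 \right)} \right)} U = - 62 \cdot 7 \cdot \frac{2}{5} \cdot 0 \left(-2\right) = - 62 \cdot 7 \cdot 0 \left(-2\right) = - 62 \cdot 0 \left(-2\right) = \left(-62\right) 0 = 0$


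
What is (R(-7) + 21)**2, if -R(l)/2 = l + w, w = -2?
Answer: 1521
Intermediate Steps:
R(l) = 4 - 2*l (R(l) = -2*(l - 2) = -2*(-2 + l) = 4 - 2*l)
(R(-7) + 21)**2 = ((4 - 2*(-7)) + 21)**2 = ((4 + 14) + 21)**2 = (18 + 21)**2 = 39**2 = 1521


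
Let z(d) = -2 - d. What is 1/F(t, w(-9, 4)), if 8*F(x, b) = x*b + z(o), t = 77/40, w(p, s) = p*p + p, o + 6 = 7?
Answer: 20/339 ≈ 0.058997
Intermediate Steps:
o = 1 (o = -6 + 7 = 1)
w(p, s) = p + p**2 (w(p, s) = p**2 + p = p + p**2)
t = 77/40 (t = 77*(1/40) = 77/40 ≈ 1.9250)
F(x, b) = -3/8 + b*x/8 (F(x, b) = (x*b + (-2 - 1*1))/8 = (b*x + (-2 - 1))/8 = (b*x - 3)/8 = (-3 + b*x)/8 = -3/8 + b*x/8)
1/F(t, w(-9, 4)) = 1/(-3/8 + (1/8)*(-9*(1 - 9))*(77/40)) = 1/(-3/8 + (1/8)*(-9*(-8))*(77/40)) = 1/(-3/8 + (1/8)*72*(77/40)) = 1/(-3/8 + 693/40) = 1/(339/20) = 20/339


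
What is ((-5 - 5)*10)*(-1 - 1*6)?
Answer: 700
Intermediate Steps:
((-5 - 5)*10)*(-1 - 1*6) = (-10*10)*(-1 - 6) = -100*(-7) = 700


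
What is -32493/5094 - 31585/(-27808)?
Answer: -123778559/23608992 ≈ -5.2429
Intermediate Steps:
-32493/5094 - 31585/(-27808) = -32493*1/5094 - 31585*(-1/27808) = -10831/1698 + 31585/27808 = -123778559/23608992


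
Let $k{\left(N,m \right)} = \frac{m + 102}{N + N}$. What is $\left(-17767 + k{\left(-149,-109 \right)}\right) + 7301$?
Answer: $- \frac{3118861}{298} \approx -10466.0$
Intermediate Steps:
$k{\left(N,m \right)} = \frac{102 + m}{2 N}$
$\left(-17767 + k{\left(-149,-109 \right)}\right) + 7301 = \left(-17767 + \frac{102 - 109}{2 \left(-149\right)}\right) + 7301 = \left(-17767 + \frac{1}{2} \left(- \frac{1}{149}\right) \left(-7\right)\right) + 7301 = \left(-17767 + \frac{7}{298}\right) + 7301 = - \frac{5294559}{298} + 7301 = - \frac{3118861}{298}$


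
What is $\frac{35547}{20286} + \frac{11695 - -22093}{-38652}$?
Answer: $\frac{19126091}{21780402} \approx 0.87813$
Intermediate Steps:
$\frac{35547}{20286} + \frac{11695 - -22093}{-38652} = 35547 \cdot \frac{1}{20286} + \left(11695 + 22093\right) \left(- \frac{1}{38652}\right) = \frac{11849}{6762} + 33788 \left(- \frac{1}{38652}\right) = \frac{11849}{6762} - \frac{8447}{9663} = \frac{19126091}{21780402}$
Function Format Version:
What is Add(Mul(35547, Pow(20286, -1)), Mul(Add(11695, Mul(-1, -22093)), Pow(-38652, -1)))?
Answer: Rational(19126091, 21780402) ≈ 0.87813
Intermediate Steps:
Add(Mul(35547, Pow(20286, -1)), Mul(Add(11695, Mul(-1, -22093)), Pow(-38652, -1))) = Add(Mul(35547, Rational(1, 20286)), Mul(Add(11695, 22093), Rational(-1, 38652))) = Add(Rational(11849, 6762), Mul(33788, Rational(-1, 38652))) = Add(Rational(11849, 6762), Rational(-8447, 9663)) = Rational(19126091, 21780402)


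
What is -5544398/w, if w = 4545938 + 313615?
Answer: -5544398/4859553 ≈ -1.1409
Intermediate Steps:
w = 4859553
-5544398/w = -5544398/4859553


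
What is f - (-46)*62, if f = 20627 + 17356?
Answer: 40835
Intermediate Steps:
f = 37983
f - (-46)*62 = 37983 - (-46)*62 = 37983 - 1*(-2852) = 37983 + 2852 = 40835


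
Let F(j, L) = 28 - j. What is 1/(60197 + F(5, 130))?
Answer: 1/60220 ≈ 1.6606e-5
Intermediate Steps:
1/(60197 + F(5, 130)) = 1/(60197 + (28 - 1*5)) = 1/(60197 + (28 - 5)) = 1/(60197 + 23) = 1/60220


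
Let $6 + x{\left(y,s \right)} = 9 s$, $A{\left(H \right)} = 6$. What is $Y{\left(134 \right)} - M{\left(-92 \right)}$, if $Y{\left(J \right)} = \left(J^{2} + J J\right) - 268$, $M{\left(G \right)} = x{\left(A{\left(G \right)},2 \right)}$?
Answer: $35632$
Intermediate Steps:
$x{\left(y,s \right)} = -6 + 9 s$
$M{\left(G \right)} = 12$ ($M{\left(G \right)} = -6 + 9 \cdot 2 = -6 + 18 = 12$)
$Y{\left(J \right)} = -268 + 2 J^{2}$ ($Y{\left(J \right)} = \left(J^{2} + J^{2}\right) - 268 = 2 J^{2} - 268 = -268 + 2 J^{2}$)
$Y{\left(134 \right)} - M{\left(-92 \right)} = \left(-268 + 2 \cdot 134^{2}\right) - 12 = \left(-268 + 2 \cdot 17956\right) - 12 = \left(-268 + 35912\right) - 12 = 35644 - 12 = 35632$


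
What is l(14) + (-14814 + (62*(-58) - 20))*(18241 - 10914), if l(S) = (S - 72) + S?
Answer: -135036654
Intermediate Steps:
l(S) = -72 + 2*S (l(S) = (-72 + S) + S = -72 + 2*S)
l(14) + (-14814 + (62*(-58) - 20))*(18241 - 10914) = (-72 + 2*14) + (-14814 + (62*(-58) - 20))*(18241 - 10914) = (-72 + 28) + (-14814 + (-3596 - 20))*7327 = -44 + (-14814 - 3616)*7327 = -44 - 18430*7327 = -44 - 135036610 = -135036654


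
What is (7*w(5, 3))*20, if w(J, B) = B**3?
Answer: 3780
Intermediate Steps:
(7*w(5, 3))*20 = (7*3**3)*20 = (7*27)*20 = 189*20 = 3780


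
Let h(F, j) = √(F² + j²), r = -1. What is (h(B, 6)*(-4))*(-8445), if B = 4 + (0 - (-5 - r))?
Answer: 337800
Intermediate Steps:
B = 8 (B = 4 + (0 - (-5 - 1*(-1))) = 4 + (0 - (-5 + 1)) = 4 + (0 - 1*(-4)) = 4 + (0 + 4) = 4 + 4 = 8)
(h(B, 6)*(-4))*(-8445) = (√(8² + 6²)*(-4))*(-8445) = (√(64 + 36)*(-4))*(-8445) = (√100*(-4))*(-8445) = (10*(-4))*(-8445) = -40*(-8445) = 337800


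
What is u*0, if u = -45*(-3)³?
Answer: 0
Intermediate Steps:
u = 1215 (u = -45*(-27) = 1215)
u*0 = 1215*0 = 0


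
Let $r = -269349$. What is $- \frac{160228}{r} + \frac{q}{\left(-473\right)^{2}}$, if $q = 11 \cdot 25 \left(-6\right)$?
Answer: $\frac{3218474942}{5478289311} \approx 0.5875$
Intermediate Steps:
$q = -1650$ ($q = 275 \left(-6\right) = -1650$)
$- \frac{160228}{r} + \frac{q}{\left(-473\right)^{2}} = - \frac{160228}{-269349} - \frac{1650}{\left(-473\right)^{2}} = \left(-160228\right) \left(- \frac{1}{269349}\right) - \frac{1650}{223729} = \frac{160228}{269349} - \frac{150}{20339} = \frac{3218474942}{5478289311}$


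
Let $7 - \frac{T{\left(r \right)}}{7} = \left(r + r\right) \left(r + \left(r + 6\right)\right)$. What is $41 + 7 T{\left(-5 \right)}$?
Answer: $-1576$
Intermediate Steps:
$T{\left(r \right)} = 49 - 14 r \left(6 + 2 r\right)$ ($T{\left(r \right)} = 49 - 7 \left(r + r\right) \left(r + \left(r + 6\right)\right) = 49 - 7 \cdot 2 r \left(r + \left(6 + r\right)\right) = 49 - 7 \cdot 2 r \left(6 + 2 r\right) = 49 - 14 r \left(6 + 2 r\right)$)
$41 + 7 T{\left(-5 \right)} = 41 + 7 \left(49 - -420 - 28 \left(-5\right)^{2}\right) = 41 + 7 \left(49 + 420 - 700\right) = 41 + 7 \left(-231\right) = 41 - 1617 = -1576$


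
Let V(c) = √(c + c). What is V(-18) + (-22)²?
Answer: 484 + 6*I ≈ 484.0 + 6.0*I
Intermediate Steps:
V(c) = √2*√c (V(c) = √(2*c) = √2*√c)
V(-18) + (-22)² = √2*√(-18) + (-22)² = √2*(3*I*√2) + 484 = 6*I + 484 = 484 + 6*I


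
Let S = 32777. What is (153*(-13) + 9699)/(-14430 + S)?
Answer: 7710/18347 ≈ 0.42023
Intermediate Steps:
(153*(-13) + 9699)/(-14430 + S) = (153*(-13) + 9699)/(-14430 + 32777) = (-1989 + 9699)/18347 = 7710*(1/18347) = 7710/18347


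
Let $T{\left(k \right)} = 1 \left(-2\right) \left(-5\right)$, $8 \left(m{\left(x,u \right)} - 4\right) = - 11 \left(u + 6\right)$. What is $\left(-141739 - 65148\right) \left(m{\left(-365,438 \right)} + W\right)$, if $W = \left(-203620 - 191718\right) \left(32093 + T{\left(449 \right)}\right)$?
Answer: $\frac{5251427790855967}{2} \approx 2.6257 \cdot 10^{15}$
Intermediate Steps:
$m{\left(x,u \right)} = - \frac{17}{4} - \frac{11 u}{8}$ ($m{\left(x,u \right)} = 4 + \frac{\left(-11\right) \left(u + 6\right)}{8} = 4 + \frac{\left(-11\right) \left(6 + u\right)}{8} = 4 + \frac{-66 - 11 u}{8} = 4 - \left(\frac{33}{4} + \frac{11 u}{8}\right) = - \frac{17}{4} - \frac{11 u}{8}$)
$T{\left(k \right)} = 10$ ($T{\left(k \right)} = \left(-2\right) \left(-5\right) = 10$)
$W = -12691535814$ ($W = \left(-203620 - 191718\right) \left(32093 + 10\right) = \left(-395338\right) 32103 = -12691535814$)
$\left(-141739 - 65148\right) \left(m{\left(-365,438 \right)} + W\right) = \left(-141739 - 65148\right) \left(\left(- \frac{17}{4} - \frac{2409}{4}\right) - 12691535814\right) = - 206887 \left(\left(- \frac{17}{4} - \frac{2409}{4}\right) - 12691535814\right) = - 206887 \left(- \frac{1213}{2} - 12691535814\right) = \left(-206887\right) \left(- \frac{25383072841}{2}\right) = \frac{5251427790855967}{2}$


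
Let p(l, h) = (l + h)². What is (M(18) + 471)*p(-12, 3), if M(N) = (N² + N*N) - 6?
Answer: 90153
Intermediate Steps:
p(l, h) = (h + l)²
M(N) = -6 + 2*N² (M(N) = (N² + N²) - 6 = 2*N² - 6 = -6 + 2*N²)
(M(18) + 471)*p(-12, 3) = ((-6 + 2*18²) + 471)*(3 - 12)² = ((-6 + 2*324) + 471)*(-9)² = ((-6 + 648) + 471)*81 = (642 + 471)*81 = 1113*81 = 90153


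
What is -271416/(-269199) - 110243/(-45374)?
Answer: 285663503/83092758 ≈ 3.4379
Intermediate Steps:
-271416/(-269199) - 110243/(-45374) = -271416*(-1/269199) - 110243*(-1/45374) = 90472/89733 + 15749/6482 = 285663503/83092758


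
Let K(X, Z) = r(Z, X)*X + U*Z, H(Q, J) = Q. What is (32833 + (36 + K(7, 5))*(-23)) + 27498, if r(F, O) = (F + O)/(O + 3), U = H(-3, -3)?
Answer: 298274/5 ≈ 59655.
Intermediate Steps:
U = -3
r(F, O) = (F + O)/(3 + O)
K(X, Z) = -3*Z + X*(X + Z)/(3 + X) (K(X, Z) = ((Z + X)/(3 + X))*X - 3*Z = ((X + Z)/(3 + X))*X - 3*Z = X*(X + Z)/(3 + X) - 3*Z = -3*Z + X*(X + Z)/(3 + X))
(32833 + (36 + K(7, 5))*(-23)) + 27498 = (32833 + (36 + (7*(7 + 5) - 3*5*(3 + 7))/(3 + 7))*(-23)) + 27498 = (32833 + (36 + (7*12 - 3*5*10)/10)*(-23)) + 27498 = (32833 + (36 + (84 - 150)/10)*(-23)) + 27498 = (32833 + (36 + (⅒)*(-66))*(-23)) + 27498 = (32833 + (36 - 33/5)*(-23)) + 27498 = (32833 + (147/5)*(-23)) + 27498 = (32833 - 3381/5) + 27498 = 160784/5 + 27498 = 298274/5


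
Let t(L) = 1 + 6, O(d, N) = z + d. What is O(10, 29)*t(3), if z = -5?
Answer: 35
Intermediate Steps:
O(d, N) = -5 + d
t(L) = 7
O(10, 29)*t(3) = (-5 + 10)*7 = 5*7 = 35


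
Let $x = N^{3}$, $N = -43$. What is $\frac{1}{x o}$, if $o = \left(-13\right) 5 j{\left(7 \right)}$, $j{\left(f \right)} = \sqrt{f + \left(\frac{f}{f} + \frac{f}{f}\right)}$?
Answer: $\frac{1}{15503865} \approx 6.45 \cdot 10^{-8}$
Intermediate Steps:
$j{\left(f \right)} = \sqrt{2 + f}$ ($j{\left(f \right)} = \sqrt{f + \left(1 + 1\right)} = \sqrt{f + 2} = \sqrt{2 + f}$)
$x = -79507$ ($x = \left(-43\right)^{3} = -79507$)
$o = -195$ ($o = \left(-13\right) 5 \sqrt{2 + 7} = - 65 \sqrt{9} = \left(-65\right) 3 = -195$)
$\frac{1}{x o} = \frac{1}{\left(-79507\right) \left(-195\right)} = \left(- \frac{1}{79507}\right) \left(- \frac{1}{195}\right) = \frac{1}{15503865}$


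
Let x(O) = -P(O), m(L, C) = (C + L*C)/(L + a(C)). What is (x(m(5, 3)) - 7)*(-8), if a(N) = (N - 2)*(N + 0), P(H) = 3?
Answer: 80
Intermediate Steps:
a(N) = N*(-2 + N) (a(N) = (-2 + N)*N = N*(-2 + N))
m(L, C) = (C + C*L)/(L + C*(-2 + C)) (m(L, C) = (C + L*C)/(L + C*(-2 + C)) = (C + C*L)/(L + C*(-2 + C)))
x(O) = -3 (x(O) = -1*3 = -3)
(x(m(5, 3)) - 7)*(-8) = (-3 - 7)*(-8) = -10*(-8) = 80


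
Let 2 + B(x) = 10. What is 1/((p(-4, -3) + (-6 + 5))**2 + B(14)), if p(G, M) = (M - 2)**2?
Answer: 1/584 ≈ 0.0017123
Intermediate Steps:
p(G, M) = (-2 + M)**2
B(x) = 8 (B(x) = -2 + 10 = 8)
1/((p(-4, -3) + (-6 + 5))**2 + B(14)) = 1/(((-2 - 3)**2 + (-6 + 5))**2 + 8) = 1/(((-5)**2 - 1)**2 + 8) = 1/((25 - 1)**2 + 8) = 1/(24**2 + 8) = 1/(576 + 8) = 1/584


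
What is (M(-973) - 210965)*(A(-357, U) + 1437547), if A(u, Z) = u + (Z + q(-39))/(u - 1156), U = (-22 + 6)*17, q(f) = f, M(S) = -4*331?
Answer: -461615803049709/1513 ≈ -3.0510e+11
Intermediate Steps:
M(S) = -1324
U = -272 (U = -16*17 = -272)
A(u, Z) = u + (-39 + Z)/(-1156 + u) (A(u, Z) = u + (Z - 39)/(u - 1156) = u + (-39 + Z)/(-1156 + u))
(M(-973) - 210965)*(A(-357, U) + 1437547) = (-1324 - 210965)*((-39 - 272 + (-357)² - 1156*(-357))/(-1156 - 357) + 1437547) = -212289*((-39 - 272 + 127449 + 412692)/(-1513) + 1437547) = -212289*(-1/1513*539830 + 1437547) = -212289*(-539830/1513 + 1437547) = -212289*2174468781/1513 = -461615803049709/1513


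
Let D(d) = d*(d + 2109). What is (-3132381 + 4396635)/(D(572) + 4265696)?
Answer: 210709/966538 ≈ 0.21800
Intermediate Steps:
D(d) = d*(2109 + d)
(-3132381 + 4396635)/(D(572) + 4265696) = (-3132381 + 4396635)/(572*(2109 + 572) + 4265696) = 1264254/(572*2681 + 4265696) = 1264254/(1533532 + 4265696) = 1264254/5799228 = 1264254*(1/5799228) = 210709/966538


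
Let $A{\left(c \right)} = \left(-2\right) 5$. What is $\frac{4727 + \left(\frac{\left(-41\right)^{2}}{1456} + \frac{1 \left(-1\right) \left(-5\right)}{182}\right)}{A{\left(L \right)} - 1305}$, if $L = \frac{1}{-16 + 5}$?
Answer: $- \frac{6884233}{1914640} \approx -3.5956$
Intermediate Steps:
$L = - \frac{1}{11}$ ($L = \frac{1}{-11} = - \frac{1}{11} \approx -0.090909$)
$A{\left(c \right)} = -10$
$\frac{4727 + \left(\frac{\left(-41\right)^{2}}{1456} + \frac{1 \left(-1\right) \left(-5\right)}{182}\right)}{A{\left(L \right)} - 1305} = \frac{4727 + \left(\frac{\left(-41\right)^{2}}{1456} + \frac{1 \left(-1\right) \left(-5\right)}{182}\right)}{-10 - 1305} = \frac{4727 + \left(1681 \cdot \frac{1}{1456} + \left(-1\right) \left(-5\right) \frac{1}{182}\right)}{-1315} = \left(4727 + \left(\frac{1681}{1456} + 5 \cdot \frac{1}{182}\right)\right) \left(- \frac{1}{1315}\right) = \left(4727 + \left(\frac{1681}{1456} + \frac{5}{182}\right)\right) \left(- \frac{1}{1315}\right) = \left(4727 + \frac{1721}{1456}\right) \left(- \frac{1}{1315}\right) = \frac{6884233}{1456} \left(- \frac{1}{1315}\right) = - \frac{6884233}{1914640}$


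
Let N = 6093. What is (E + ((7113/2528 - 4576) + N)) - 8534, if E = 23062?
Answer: 40568873/2528 ≈ 16048.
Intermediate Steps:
(E + ((7113/2528 - 4576) + N)) - 8534 = (23062 + ((7113/2528 - 4576) + 6093)) - 8534 = (23062 + (-11561015/2528 + 6093)) - 8534 = (23062 + 3842089/2528) - 8534 = 62142825/2528 - 8534 = 40568873/2528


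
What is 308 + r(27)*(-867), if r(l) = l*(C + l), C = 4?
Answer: -725371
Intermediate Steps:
r(l) = l*(4 + l)
308 + r(27)*(-867) = 308 + (27*(4 + 27))*(-867) = 308 + (27*31)*(-867) = 308 + 837*(-867) = 308 - 725679 = -725371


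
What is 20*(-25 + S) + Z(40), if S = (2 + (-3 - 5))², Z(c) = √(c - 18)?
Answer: 220 + √22 ≈ 224.69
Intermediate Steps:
Z(c) = √(-18 + c)
S = 36 (S = (2 - 8)² = (-6)² = 36)
20*(-25 + S) + Z(40) = 20*(-25 + 36) + √(-18 + 40) = 20*11 + √22 = 220 + √22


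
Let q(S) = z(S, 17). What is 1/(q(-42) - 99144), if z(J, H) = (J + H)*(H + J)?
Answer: -1/98519 ≈ -1.0150e-5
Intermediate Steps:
z(J, H) = (H + J)² (z(J, H) = (H + J)*(H + J) = (H + J)²)
q(S) = (17 + S)²
1/(q(-42) - 99144) = 1/((17 - 42)² - 99144) = 1/((-25)² - 99144) = 1/(625 - 99144) = 1/(-98519) = -1/98519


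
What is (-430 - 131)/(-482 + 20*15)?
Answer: 561/182 ≈ 3.0824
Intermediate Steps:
(-430 - 131)/(-482 + 20*15) = -561/(-482 + 300) = -561/(-182) = -561*(-1/182) = 561/182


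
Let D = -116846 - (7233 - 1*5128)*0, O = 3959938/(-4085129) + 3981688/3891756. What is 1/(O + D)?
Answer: -3974581324131/464413715750249170 ≈ -8.5583e-6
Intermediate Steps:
O = 213649161656/3974581324131 (O = 3959938*(-1/4085129) + 3981688*(1/3891756) = -3959938/4085129 + 995422/972939 = 213649161656/3974581324131 ≈ 0.053754)
D = -116846 (D = -116846 - (7233 - 5128)*0 = -116846 - 2105*0 = -116846 - 1*0 = -116846 + 0 = -116846)
1/(O + D) = 1/(213649161656/3974581324131 - 116846) = 1/(-464413715750249170/3974581324131) = -3974581324131/464413715750249170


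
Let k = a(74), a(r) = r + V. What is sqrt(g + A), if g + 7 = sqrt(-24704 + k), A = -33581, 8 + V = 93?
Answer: sqrt(-33588 + I*sqrt(24545)) ≈ 0.4274 + 183.27*I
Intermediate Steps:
V = 85 (V = -8 + 93 = 85)
a(r) = 85 + r (a(r) = r + 85 = 85 + r)
k = 159 (k = 85 + 74 = 159)
g = -7 + I*sqrt(24545) (g = -7 + sqrt(-24704 + 159) = -7 + sqrt(-24545) = -7 + I*sqrt(24545) ≈ -7.0 + 156.67*I)
sqrt(g + A) = sqrt((-7 + I*sqrt(24545)) - 33581) = sqrt(-33588 + I*sqrt(24545))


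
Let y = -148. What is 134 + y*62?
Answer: -9042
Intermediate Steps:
134 + y*62 = 134 - 148*62 = 134 - 9176 = -9042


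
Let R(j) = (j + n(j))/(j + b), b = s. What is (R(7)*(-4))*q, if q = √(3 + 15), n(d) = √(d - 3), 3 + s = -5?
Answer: 108*√2 ≈ 152.74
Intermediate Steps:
s = -8 (s = -3 - 5 = -8)
b = -8
n(d) = √(-3 + d)
R(j) = (j + √(-3 + j))/(-8 + j) (R(j) = (j + √(-3 + j))/(j - 8) = (j + √(-3 + j))/(-8 + j))
q = 3*√2 (q = √18 = 3*√2 ≈ 4.2426)
(R(7)*(-4))*q = (((7 + √(-3 + 7))/(-8 + 7))*(-4))*(3*√2) = (((7 + √4)/(-1))*(-4))*(3*√2) = (-(7 + 2)*(-4))*(3*√2) = (-1*9*(-4))*(3*√2) = (-9*(-4))*(3*√2) = 36*(3*√2) = 108*√2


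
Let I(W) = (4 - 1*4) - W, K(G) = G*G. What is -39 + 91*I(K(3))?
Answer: -858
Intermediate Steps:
K(G) = G²
I(W) = -W (I(W) = (4 - 4) - W = 0 - W = -W)
-39 + 91*I(K(3)) = -39 + 91*(-1*3²) = -39 + 91*(-1*9) = -39 + 91*(-9) = -39 - 819 = -858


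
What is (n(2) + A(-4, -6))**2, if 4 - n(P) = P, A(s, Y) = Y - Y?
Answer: 4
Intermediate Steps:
A(s, Y) = 0
n(P) = 4 - P
(n(2) + A(-4, -6))**2 = ((4 - 1*2) + 0)**2 = ((4 - 2) + 0)**2 = (2 + 0)**2 = 2**2 = 4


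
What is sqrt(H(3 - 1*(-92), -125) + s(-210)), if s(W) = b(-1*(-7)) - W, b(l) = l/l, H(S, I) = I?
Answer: sqrt(86) ≈ 9.2736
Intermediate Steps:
b(l) = 1
s(W) = 1 - W
sqrt(H(3 - 1*(-92), -125) + s(-210)) = sqrt(-125 + (1 - 1*(-210))) = sqrt(-125 + (1 + 210)) = sqrt(-125 + 211) = sqrt(86)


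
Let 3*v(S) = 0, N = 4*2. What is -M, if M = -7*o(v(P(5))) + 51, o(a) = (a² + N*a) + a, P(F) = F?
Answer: -51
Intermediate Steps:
N = 8
v(S) = 0 (v(S) = (⅓)*0 = 0)
o(a) = a² + 9*a (o(a) = (a² + 8*a) + a = a² + 9*a)
M = 51 (M = -0*(9 + 0) + 51 = -0*9 + 51 = -7*0 + 51 = 0 + 51 = 51)
-M = -1*51 = -51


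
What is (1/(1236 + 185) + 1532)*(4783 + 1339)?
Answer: 13327428706/1421 ≈ 9.3789e+6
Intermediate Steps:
(1/(1236 + 185) + 1532)*(4783 + 1339) = (1/1421 + 1532)*6122 = (2176973/1421)*6122 = 13327428706/1421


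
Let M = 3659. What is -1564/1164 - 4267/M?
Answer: -2672366/1064769 ≈ -2.5098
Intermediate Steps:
-1564/1164 - 4267/M = -1564/1164 - 4267/3659 = -1564*1/1164 - 4267*1/3659 = -391/291 - 4267/3659 = -2672366/1064769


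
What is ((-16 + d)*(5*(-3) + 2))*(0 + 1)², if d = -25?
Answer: 533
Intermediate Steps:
((-16 + d)*(5*(-3) + 2))*(0 + 1)² = ((-16 - 25)*(5*(-3) + 2))*(0 + 1)² = -41*(-15 + 2)*1² = -41*(-13)*1 = 533*1 = 533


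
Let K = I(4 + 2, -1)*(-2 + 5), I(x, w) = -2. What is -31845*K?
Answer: 191070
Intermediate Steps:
K = -6 (K = -2*(-2 + 5) = -2*3 = -6)
-31845*K = -31845*(-6) = 191070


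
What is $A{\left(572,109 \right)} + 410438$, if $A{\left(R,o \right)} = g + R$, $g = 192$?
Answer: $411202$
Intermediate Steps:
$A{\left(R,o \right)} = 192 + R$
$A{\left(572,109 \right)} + 410438 = \left(192 + 572\right) + 410438 = 764 + 410438 = 411202$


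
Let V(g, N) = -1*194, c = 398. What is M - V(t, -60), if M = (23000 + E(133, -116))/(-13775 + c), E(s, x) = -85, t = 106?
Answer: 2572223/13377 ≈ 192.29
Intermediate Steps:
V(g, N) = -194
M = -22915/13377 (M = (23000 - 85)/(-13775 + 398) = 22915/(-13377) = 22915*(-1/13377) = -22915/13377 ≈ -1.7130)
M - V(t, -60) = -22915/13377 - 1*(-194) = -22915/13377 + 194 = 2572223/13377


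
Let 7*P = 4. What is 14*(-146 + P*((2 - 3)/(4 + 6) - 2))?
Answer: -10304/5 ≈ -2060.8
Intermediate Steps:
P = 4/7 (P = (⅐)*4 = 4/7 ≈ 0.57143)
14*(-146 + P*((2 - 3)/(4 + 6) - 2)) = 14*(-146 + 4*((2 - 3)/(4 + 6) - 2)/7) = 14*(-146 + 4*(-1/10 - 2)/7) = 14*(-146 + 4*(-1*⅒ - 2)/7) = 14*(-146 + 4*(-⅒ - 2)/7) = 14*(-146 + (4/7)*(-21/10)) = 14*(-146 - 6/5) = 14*(-736/5) = -10304/5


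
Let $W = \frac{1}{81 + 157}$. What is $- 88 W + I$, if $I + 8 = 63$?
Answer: $\frac{6501}{119} \approx 54.63$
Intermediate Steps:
$I = 55$ ($I = -8 + 63 = 55$)
$W = \frac{1}{238} \approx 0.0042017$
$- 88 W + I = \left(-88\right) \frac{1}{238} + 55 = - \frac{44}{119} + 55 = \frac{6501}{119}$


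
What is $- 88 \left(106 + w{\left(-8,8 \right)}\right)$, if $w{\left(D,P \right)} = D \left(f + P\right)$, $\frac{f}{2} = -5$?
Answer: $-10736$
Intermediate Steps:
$f = -10$ ($f = 2 \left(-5\right) = -10$)
$w{\left(D,P \right)} = D \left(-10 + P\right)$
$- 88 \left(106 + w{\left(-8,8 \right)}\right) = - 88 \left(106 - 8 \left(-10 + 8\right)\right) = - 88 \left(106 - -16\right) = - 88 \left(106 + 16\right) = \left(-88\right) 122 = -10736$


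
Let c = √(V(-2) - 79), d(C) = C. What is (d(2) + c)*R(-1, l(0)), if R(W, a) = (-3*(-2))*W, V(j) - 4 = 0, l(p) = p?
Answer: -12 - 30*I*√3 ≈ -12.0 - 51.962*I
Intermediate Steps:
V(j) = 4 (V(j) = 4 + 0 = 4)
R(W, a) = 6*W
c = 5*I*√3 (c = √(4 - 79) = √(-75) = 5*I*√3 ≈ 8.6602*I)
(d(2) + c)*R(-1, l(0)) = (2 + 5*I*√3)*(6*(-1)) = (2 + 5*I*√3)*(-6) = -12 - 30*I*√3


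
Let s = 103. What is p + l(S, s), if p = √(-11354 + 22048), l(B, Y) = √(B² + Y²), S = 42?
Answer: √10694 + √12373 ≈ 214.65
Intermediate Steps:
p = √10694 ≈ 103.41
p + l(S, s) = √10694 + √(42² + 103²) = √10694 + √(1764 + 10609) = √10694 + √12373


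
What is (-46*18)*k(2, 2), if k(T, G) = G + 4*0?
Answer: -1656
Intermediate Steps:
k(T, G) = G (k(T, G) = G + 0 = G)
(-46*18)*k(2, 2) = -46*18*2 = -828*2 = -1656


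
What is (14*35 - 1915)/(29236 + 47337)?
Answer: -1425/76573 ≈ -0.018610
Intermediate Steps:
(14*35 - 1915)/(29236 + 47337) = (490 - 1915)/76573 = -1425*1/76573 = -1425/76573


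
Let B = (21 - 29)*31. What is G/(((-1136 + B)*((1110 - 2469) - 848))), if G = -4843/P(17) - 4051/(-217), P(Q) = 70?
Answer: -109623/6628238960 ≈ -1.6539e-5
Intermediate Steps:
B = -248 (B = -8*31 = -248)
G = -109623/2170 (G = -4843/70 - 4051/(-217) = -4843*1/70 - 4051*(-1/217) = -4843/70 + 4051/217 = -109623/2170 ≈ -50.518)
G/(((-1136 + B)*((1110 - 2469) - 848))) = -109623*1/((-1136 - 248)*((1110 - 2469) - 848))/2170 = -109623*(-1/(1384*(-1359 - 848)))/2170 = -109623/(2170*((-1384*(-2207)))) = -109623/2170/3054488 = -109623/2170*1/3054488 = -109623/6628238960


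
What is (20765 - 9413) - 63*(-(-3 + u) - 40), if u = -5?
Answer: 13368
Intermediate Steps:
(20765 - 9413) - 63*(-(-3 + u) - 40) = (20765 - 9413) - 63*(-(-3 - 5) - 40) = 11352 - 63*(-1*(-8) - 40) = 11352 - 63*(8 - 40) = 11352 - 63*(-32) = 11352 + 2016 = 13368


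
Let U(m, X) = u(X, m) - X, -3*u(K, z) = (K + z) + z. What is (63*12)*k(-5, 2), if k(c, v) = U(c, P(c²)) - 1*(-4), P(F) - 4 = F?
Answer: -23688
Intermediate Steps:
u(K, z) = -2*z/3 - K/3 (u(K, z) = -((K + z) + z)/3 = -(K + 2*z)/3 = -2*z/3 - K/3)
P(F) = 4 + F
U(m, X) = -4*X/3 - 2*m/3 (U(m, X) = (-2*m/3 - X/3) - X = -4*X/3 - 2*m/3)
k(c, v) = -4/3 - 4*c²/3 - 2*c/3 (k(c, v) = (-4*(4 + c²)/3 - 2*c/3) - 1*(-4) = ((-16/3 - 4*c²/3) - 2*c/3) + 4 = (-16/3 - 4*c²/3 - 2*c/3) + 4 = -4/3 - 4*c²/3 - 2*c/3)
(63*12)*k(-5, 2) = (63*12)*(-4/3 - 4/3*(-5)² - ⅔*(-5)) = 756*(-4/3 - 4/3*25 + 10/3) = 756*(-4/3 - 100/3 + 10/3) = 756*(-94/3) = -23688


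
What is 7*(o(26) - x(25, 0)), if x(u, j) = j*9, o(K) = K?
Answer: 182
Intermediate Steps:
x(u, j) = 9*j
7*(o(26) - x(25, 0)) = 7*(26 - 9*0) = 7*(26 - 1*0) = 7*(26 + 0) = 7*26 = 182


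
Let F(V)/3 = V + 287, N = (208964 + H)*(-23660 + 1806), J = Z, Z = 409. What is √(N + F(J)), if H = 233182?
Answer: 2*I*√2415664149 ≈ 98299.0*I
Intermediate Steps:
J = 409
N = -9662658684 (N = (208964 + 233182)*(-23660 + 1806) = 442146*(-21854) = -9662658684)
F(V) = 861 + 3*V (F(V) = 3*(V + 287) = 3*(287 + V) = 861 + 3*V)
√(N + F(J)) = √(-9662658684 + (861 + 3*409)) = √(-9662658684 + (861 + 1227)) = √(-9662658684 + 2088) = √(-9662656596) = 2*I*√2415664149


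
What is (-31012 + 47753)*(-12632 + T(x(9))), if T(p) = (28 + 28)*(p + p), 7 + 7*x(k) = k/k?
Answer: -213079448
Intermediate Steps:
x(k) = -6/7 (x(k) = -1 + (k/k)/7 = -1 + (⅐)*1 = -1 + ⅐ = -6/7)
T(p) = 112*p (T(p) = 56*(2*p) = 112*p)
(-31012 + 47753)*(-12632 + T(x(9))) = (-31012 + 47753)*(-12632 + 112*(-6/7)) = 16741*(-12632 - 96) = 16741*(-12728) = -213079448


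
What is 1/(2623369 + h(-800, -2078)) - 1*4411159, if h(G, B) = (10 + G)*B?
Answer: -18813544612250/4264989 ≈ -4.4112e+6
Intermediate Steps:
h(G, B) = B*(10 + G)
1/(2623369 + h(-800, -2078)) - 1*4411159 = 1/(2623369 - 2078*(10 - 800)) - 1*4411159 = 1/(2623369 - 2078*(-790)) - 4411159 = 1/(2623369 + 1641620) - 4411159 = 1/4264989 - 4411159 = -18813544612250/4264989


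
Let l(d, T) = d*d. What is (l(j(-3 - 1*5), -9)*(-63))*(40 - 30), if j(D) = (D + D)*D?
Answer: -10321920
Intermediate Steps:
j(D) = 2*D² (j(D) = (2*D)*D = 2*D²)
l(d, T) = d²
(l(j(-3 - 1*5), -9)*(-63))*(40 - 30) = ((2*(-3 - 1*5)²)²*(-63))*(40 - 30) = ((2*(-3 - 5)²)²*(-63))*10 = ((2*(-8)²)²*(-63))*10 = ((2*64)²*(-63))*10 = (128²*(-63))*10 = (16384*(-63))*10 = -1032192*10 = -10321920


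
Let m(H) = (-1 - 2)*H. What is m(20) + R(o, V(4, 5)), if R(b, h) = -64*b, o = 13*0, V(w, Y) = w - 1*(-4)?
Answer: -60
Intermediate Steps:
V(w, Y) = 4 + w (V(w, Y) = w + 4 = 4 + w)
m(H) = -3*H
o = 0
m(20) + R(o, V(4, 5)) = -3*20 - 64*0 = -60 + 0 = -60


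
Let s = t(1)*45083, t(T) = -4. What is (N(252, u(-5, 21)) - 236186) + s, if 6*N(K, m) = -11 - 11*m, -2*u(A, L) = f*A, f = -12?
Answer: -2498789/6 ≈ -4.1647e+5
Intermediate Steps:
u(A, L) = 6*A (u(A, L) = -(-6)*A = 6*A)
N(K, m) = -11/6 - 11*m/6 (N(K, m) = (-11 - 11*m)/6 = -11/6 - 11*m/6)
s = -180332 (s = -4*45083 = -180332)
(N(252, u(-5, 21)) - 236186) + s = ((-11/6 - 11*(-5)) - 236186) - 180332 = ((-11/6 - 11/6*(-30)) - 236186) - 180332 = ((-11/6 + 55) - 236186) - 180332 = (319/6 - 236186) - 180332 = -1416797/6 - 180332 = -2498789/6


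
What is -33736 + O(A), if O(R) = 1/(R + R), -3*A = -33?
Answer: -742191/22 ≈ -33736.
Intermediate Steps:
A = 11 (A = -⅓*(-33) = 11)
O(R) = 1/(2*R)
-33736 + O(A) = -33736 + (½)/11 = -33736 + (½)*(1/11) = -33736 + 1/22 = -742191/22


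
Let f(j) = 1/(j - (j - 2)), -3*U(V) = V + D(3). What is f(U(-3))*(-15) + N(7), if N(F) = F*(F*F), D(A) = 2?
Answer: 671/2 ≈ 335.50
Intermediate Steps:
U(V) = -⅔ - V/3 (U(V) = -(V + 2)/3 = -(2 + V)/3 = -⅔ - V/3)
N(F) = F³ (N(F) = F*F² = F³)
f(j) = ½ (f(j) = 1/(j - (-2 + j)) = 1/(j + (2 - j)) = 1/2 = ½)
f(U(-3))*(-15) + N(7) = (½)*(-15) + 7³ = -15/2 + 343 = 671/2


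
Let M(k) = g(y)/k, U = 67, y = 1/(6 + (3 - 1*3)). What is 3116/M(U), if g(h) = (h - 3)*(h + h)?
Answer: -3757896/17 ≈ -2.2105e+5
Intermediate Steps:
y = ⅙ (y = 1/(6 + (3 - 3)) = 1/(6 + 0) = 1/6 = ⅙ ≈ 0.16667)
g(h) = 2*h*(-3 + h) (g(h) = (-3 + h)*(2*h) = 2*h*(-3 + h))
M(k) = -17/(18*k) (M(k) = (2*(⅙)*(-3 + ⅙))/k = (2*(⅙)*(-17/6))/k = -17/(18*k))
3116/M(U) = 3116/((-17/18/67)) = 3116/((-17/18*1/67)) = 3116/(-17/1206) = 3116*(-1206/17) = -3757896/17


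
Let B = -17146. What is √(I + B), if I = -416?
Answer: I*√17562 ≈ 132.52*I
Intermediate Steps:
√(I + B) = √(-416 - 17146) = √(-17562) = I*√17562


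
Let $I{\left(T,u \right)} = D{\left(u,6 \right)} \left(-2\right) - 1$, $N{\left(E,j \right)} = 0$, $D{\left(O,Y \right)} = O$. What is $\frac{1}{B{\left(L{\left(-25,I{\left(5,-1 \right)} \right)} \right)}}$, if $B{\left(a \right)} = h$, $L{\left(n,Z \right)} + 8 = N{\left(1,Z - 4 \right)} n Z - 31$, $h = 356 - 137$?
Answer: $\frac{1}{219} \approx 0.0045662$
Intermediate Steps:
$h = 219$ ($h = 356 - 137 = 219$)
$I{\left(T,u \right)} = -1 - 2 u$ ($I{\left(T,u \right)} = u \left(-2\right) - 1 = - 2 u - 1 = -1 - 2 u$)
$L{\left(n,Z \right)} = -39$ ($L{\left(n,Z \right)} = -8 + \left(0 n Z - 31\right) = -8 - \left(31 + 0 Z\right) = -8 + \left(0 - 31\right) = -8 - 31 = -39$)
$B{\left(a \right)} = 219$
$\frac{1}{B{\left(L{\left(-25,I{\left(5,-1 \right)} \right)} \right)}} = \frac{1}{219}$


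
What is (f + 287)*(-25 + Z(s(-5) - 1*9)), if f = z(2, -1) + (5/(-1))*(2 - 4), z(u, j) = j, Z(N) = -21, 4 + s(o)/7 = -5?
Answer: -13616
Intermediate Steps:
s(o) = -63 (s(o) = -28 + 7*(-5) = -28 - 35 = -63)
f = 9 (f = -1 + (5/(-1))*(2 - 4) = -1 + (5*(-1))*(-2) = -1 - 5*(-2) = -1 + 10 = 9)
(f + 287)*(-25 + Z(s(-5) - 1*9)) = (9 + 287)*(-25 - 21) = 296*(-46) = -13616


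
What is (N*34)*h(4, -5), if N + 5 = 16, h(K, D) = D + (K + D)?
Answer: -2244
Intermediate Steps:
h(K, D) = K + 2*D (h(K, D) = D + (D + K) = K + 2*D)
N = 11 (N = -5 + 16 = 11)
(N*34)*h(4, -5) = (11*34)*(4 + 2*(-5)) = 374*(4 - 10) = 374*(-6) = -2244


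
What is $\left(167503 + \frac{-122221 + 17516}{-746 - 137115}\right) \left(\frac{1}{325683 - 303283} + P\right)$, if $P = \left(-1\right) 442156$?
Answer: $- \frac{57178075393868937853}{772021600} \approx -7.4063 \cdot 10^{10}$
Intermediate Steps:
$P = -442156$
$\left(167503 + \frac{-122221 + 17516}{-746 - 137115}\right) \left(\frac{1}{325683 - 303283} + P\right) = \left(167503 + \frac{-122221 + 17516}{-746 - 137115}\right) \left(\frac{1}{325683 - 303283} - 442156\right) = \left(167503 - \frac{104705}{-137861}\right) \left(\frac{1}{22400} - 442156\right) = \left(167503 - - \frac{104705}{137861}\right) \left(\frac{1}{22400} - 442156\right) = \left(167503 + \frac{104705}{137861}\right) \left(- \frac{9904294399}{22400}\right) = \frac{23092235788}{137861} \left(- \frac{9904294399}{22400}\right) = - \frac{57178075393868937853}{772021600}$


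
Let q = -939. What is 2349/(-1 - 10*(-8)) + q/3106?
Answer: 7221813/245374 ≈ 29.432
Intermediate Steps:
2349/(-1 - 10*(-8)) + q/3106 = 2349/(-1 - 10*(-8)) - 939/3106 = 2349/(-1 + 80) - 939*1/3106 = 2349/79 - 939/3106 = 7221813/245374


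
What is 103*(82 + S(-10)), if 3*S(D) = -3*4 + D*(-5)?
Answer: 29252/3 ≈ 9750.7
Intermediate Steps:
S(D) = -4 - 5*D/3 (S(D) = (-3*4 + D*(-5))/3 = (-12 - 5*D)/3 = -4 - 5*D/3)
103*(82 + S(-10)) = 103*(82 + (-4 - 5/3*(-10))) = 103*(82 + (-4 + 50/3)) = 103*(82 + 38/3) = 103*(284/3) = 29252/3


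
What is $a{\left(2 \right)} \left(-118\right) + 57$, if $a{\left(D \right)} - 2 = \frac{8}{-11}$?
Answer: $- \frac{1025}{11} \approx -93.182$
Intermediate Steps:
$a{\left(D \right)} = \frac{14}{11}$ ($a{\left(D \right)} = 2 + \frac{8}{-11} = 2 + 8 \left(- \frac{1}{11}\right) = 2 - \frac{8}{11} = \frac{14}{11}$)
$a{\left(2 \right)} \left(-118\right) + 57 = \frac{14}{11} \left(-118\right) + 57 = - \frac{1652}{11} + 57 = - \frac{1025}{11}$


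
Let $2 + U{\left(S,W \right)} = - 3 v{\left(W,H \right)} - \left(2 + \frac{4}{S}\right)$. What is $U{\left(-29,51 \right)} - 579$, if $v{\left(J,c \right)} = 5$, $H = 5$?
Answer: $- \frac{17338}{29} \approx -597.86$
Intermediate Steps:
$U{\left(S,W \right)} = -19 - \frac{4}{S}$ ($U{\left(S,W \right)} = -2 - \left(17 + \frac{4}{S}\right) = -19 - \frac{4}{S}$)
$U{\left(-29,51 \right)} - 579 = \left(-19 - \frac{4}{-29}\right) - 579 = \left(-19 - - \frac{4}{29}\right) - 579 = \left(-19 + \frac{4}{29}\right) - 579 = - \frac{547}{29} - 579 = - \frac{17338}{29}$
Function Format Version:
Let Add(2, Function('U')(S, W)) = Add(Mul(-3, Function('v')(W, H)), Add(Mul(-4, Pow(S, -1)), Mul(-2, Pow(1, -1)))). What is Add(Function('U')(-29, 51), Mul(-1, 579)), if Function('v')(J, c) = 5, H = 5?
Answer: Rational(-17338, 29) ≈ -597.86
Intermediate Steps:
Function('U')(S, W) = Add(-19, Mul(-4, Pow(S, -1))) (Function('U')(S, W) = Add(-2, Add(Mul(-3, 5), Add(Mul(-4, Pow(S, -1)), Mul(-2, Pow(1, -1))))) = Add(-2, Add(-15, Add(Mul(-4, Pow(S, -1)), Mul(-2, 1)))) = Add(-2, Add(-15, Add(Mul(-4, Pow(S, -1)), -2))) = Add(-2, Add(-15, Add(-2, Mul(-4, Pow(S, -1))))) = Add(-2, Add(-17, Mul(-4, Pow(S, -1)))) = Add(-19, Mul(-4, Pow(S, -1))))
Add(Function('U')(-29, 51), Mul(-1, 579)) = Add(Add(-19, Mul(-4, Pow(-29, -1))), Mul(-1, 579)) = Add(Add(-19, Mul(-4, Rational(-1, 29))), -579) = Add(Add(-19, Rational(4, 29)), -579) = Add(Rational(-547, 29), -579) = Rational(-17338, 29)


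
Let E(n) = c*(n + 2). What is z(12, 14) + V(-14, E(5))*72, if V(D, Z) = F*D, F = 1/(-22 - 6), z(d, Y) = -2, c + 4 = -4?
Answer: 34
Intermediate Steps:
c = -8 (c = -4 - 4 = -8)
F = -1/28 (F = 1/(-28) = -1/28 ≈ -0.035714)
E(n) = -16 - 8*n (E(n) = -8*(n + 2) = -8*(2 + n) = -16 - 8*n)
V(D, Z) = -D/28
z(12, 14) + V(-14, E(5))*72 = -2 - 1/28*(-14)*72 = -2 + (½)*72 = -2 + 36 = 34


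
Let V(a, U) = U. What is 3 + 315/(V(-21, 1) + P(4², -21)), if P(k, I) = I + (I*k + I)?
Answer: 816/377 ≈ 2.1645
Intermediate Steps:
P(k, I) = 2*I + I*k (P(k, I) = I + (I + I*k) = 2*I + I*k)
3 + 315/(V(-21, 1) + P(4², -21)) = 3 + 315/(1 - 21*(2 + 4²)) = 3 + 315/(1 - 21*(2 + 16)) = 3 + 315/(1 - 21*18) = 3 + 315/(1 - 378) = 3 + 315/(-377) = 3 - 1/377*315 = 3 - 315/377 = 816/377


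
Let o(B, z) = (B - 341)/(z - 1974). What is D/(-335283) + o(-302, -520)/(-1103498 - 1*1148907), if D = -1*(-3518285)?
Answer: -19763959412796919/1883451605403810 ≈ -10.493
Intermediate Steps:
D = 3518285
o(B, z) = (-341 + B)/(-1974 + z)
D/(-335283) + o(-302, -520)/(-1103498 - 1*1148907) = 3518285/(-335283) + ((-341 - 302)/(-1974 - 520))/(-1103498 - 1*1148907) = 3518285*(-1/335283) + (-643/(-2494))/(-1103498 - 1148907) = -3518285/335283 - 1/2494*(-643)/(-2252405) = -3518285/335283 + (643/2494)*(-1/2252405) = -3518285/335283 - 643/5617498070 = -19763959412796919/1883451605403810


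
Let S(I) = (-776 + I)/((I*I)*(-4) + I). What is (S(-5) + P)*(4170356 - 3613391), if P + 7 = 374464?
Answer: 1459945100346/7 ≈ 2.0856e+11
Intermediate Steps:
P = 374457 (P = -7 + 374464 = 374457)
S(I) = (-776 + I)/(I - 4*I²) (S(I) = (-776 + I)/(I²*(-4) + I) = (-776 + I)/(-4*I² + I) = (-776 + I)/(I - 4*I²))
(S(-5) + P)*(4170356 - 3613391) = ((776 - 1*(-5))/((-5)*(-1 + 4*(-5))) + 374457)*(4170356 - 3613391) = (-(776 + 5)/(5*(-1 - 20)) + 374457)*556965 = (-⅕*781/(-21) + 374457)*556965 = (-⅕*(-1/21)*781 + 374457)*556965 = (781/105 + 374457)*556965 = (39318766/105)*556965 = 1459945100346/7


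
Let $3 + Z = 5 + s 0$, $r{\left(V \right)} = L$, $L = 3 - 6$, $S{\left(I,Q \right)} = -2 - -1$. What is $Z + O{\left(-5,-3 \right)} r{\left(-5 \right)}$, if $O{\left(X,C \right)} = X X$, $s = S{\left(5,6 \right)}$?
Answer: $-73$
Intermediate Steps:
$S{\left(I,Q \right)} = -1$ ($S{\left(I,Q \right)} = -2 + 1 = -1$)
$L = -3$ ($L = 3 - 6 = -3$)
$r{\left(V \right)} = -3$
$s = -1$
$O{\left(X,C \right)} = X^{2}$
$Z = 2$ ($Z = -3 + \left(5 - 0\right) = -3 + \left(5 + 0\right) = -3 + 5 = 2$)
$Z + O{\left(-5,-3 \right)} r{\left(-5 \right)} = 2 + \left(-5\right)^{2} \left(-3\right) = 2 + 25 \left(-3\right) = 2 - 75 = -73$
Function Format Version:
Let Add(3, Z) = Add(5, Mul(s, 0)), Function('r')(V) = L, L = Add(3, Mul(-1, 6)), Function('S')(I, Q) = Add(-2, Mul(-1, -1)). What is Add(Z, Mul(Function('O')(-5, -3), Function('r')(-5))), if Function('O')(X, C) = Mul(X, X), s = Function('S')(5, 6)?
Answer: -73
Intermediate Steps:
Function('S')(I, Q) = -1 (Function('S')(I, Q) = Add(-2, 1) = -1)
L = -3 (L = Add(3, -6) = -3)
Function('r')(V) = -3
s = -1
Function('O')(X, C) = Pow(X, 2)
Z = 2 (Z = Add(-3, Add(5, Mul(-1, 0))) = Add(-3, Add(5, 0)) = Add(-3, 5) = 2)
Add(Z, Mul(Function('O')(-5, -3), Function('r')(-5))) = Add(2, Mul(Pow(-5, 2), -3)) = Add(2, Mul(25, -3)) = Add(2, -75) = -73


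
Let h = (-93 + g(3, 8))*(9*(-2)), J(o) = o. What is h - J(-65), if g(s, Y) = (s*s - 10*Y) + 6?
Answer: 2909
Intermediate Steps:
g(s, Y) = 6 + s² - 10*Y (g(s, Y) = (s² - 10*Y) + 6 = 6 + s² - 10*Y)
h = 2844 (h = (-93 + (6 + 3² - 10*8))*(9*(-2)) = (-93 + (6 + 9 - 80))*(-18) = (-93 - 65)*(-18) = -158*(-18) = 2844)
h - J(-65) = 2844 - 1*(-65) = 2844 + 65 = 2909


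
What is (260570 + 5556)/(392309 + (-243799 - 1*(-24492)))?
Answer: 133063/86501 ≈ 1.5383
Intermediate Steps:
(260570 + 5556)/(392309 + (-243799 - 1*(-24492))) = 266126/(392309 + (-243799 + 24492)) = 266126/(392309 - 219307) = 266126/173002 = 266126*(1/173002) = 133063/86501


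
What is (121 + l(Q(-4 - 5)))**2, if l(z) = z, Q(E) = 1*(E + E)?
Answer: 10609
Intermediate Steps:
Q(E) = 2*E (Q(E) = 1*(2*E) = 2*E)
(121 + l(Q(-4 - 5)))**2 = (121 + 2*(-4 - 5))**2 = (121 + 2*(-9))**2 = (121 - 18)**2 = 103**2 = 10609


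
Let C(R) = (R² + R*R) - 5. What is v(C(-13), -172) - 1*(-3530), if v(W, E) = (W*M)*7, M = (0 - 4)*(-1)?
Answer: 12854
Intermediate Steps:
M = 4 (M = -4*(-1) = 4)
C(R) = -5 + 2*R² (C(R) = (R² + R²) - 5 = 2*R² - 5 = -5 + 2*R²)
v(W, E) = 28*W (v(W, E) = (W*4)*7 = (4*W)*7 = 28*W)
v(C(-13), -172) - 1*(-3530) = 28*(-5 + 2*(-13)²) - 1*(-3530) = 28*(-5 + 2*169) + 3530 = 28*(-5 + 338) + 3530 = 28*333 + 3530 = 9324 + 3530 = 12854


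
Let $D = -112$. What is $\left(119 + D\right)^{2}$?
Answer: $49$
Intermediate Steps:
$\left(119 + D\right)^{2} = \left(119 - 112\right)^{2} = 7^{2} = 49$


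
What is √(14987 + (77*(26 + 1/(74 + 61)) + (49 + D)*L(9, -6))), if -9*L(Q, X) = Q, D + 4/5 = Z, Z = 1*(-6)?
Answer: √1372737/9 ≈ 130.18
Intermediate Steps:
Z = -6
D = -34/5 (D = -⅘ - 6 = -34/5 ≈ -6.8000)
L(Q, X) = -Q/9
√(14987 + (77*(26 + 1/(74 + 61)) + (49 + D)*L(9, -6))) = √(14987 + (77*(26 + 1/(74 + 61)) + (49 - 34/5)*(-⅑*9))) = √(14987 + (77*(26 + 1/135) + (211/5)*(-1))) = √(14987 + (77*(26 + 1/135) - 211/5)) = √(14987 + (77*(3511/135) - 211/5)) = √(14987 + (270347/135 - 211/5)) = √(14987 + 52930/27) = √(457579/27) = √1372737/9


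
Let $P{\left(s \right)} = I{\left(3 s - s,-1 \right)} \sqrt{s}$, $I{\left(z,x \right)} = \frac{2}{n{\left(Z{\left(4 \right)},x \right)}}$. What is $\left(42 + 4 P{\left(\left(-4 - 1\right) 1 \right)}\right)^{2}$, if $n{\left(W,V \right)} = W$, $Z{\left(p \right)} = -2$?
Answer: $1684 - 336 i \sqrt{5} \approx 1684.0 - 751.32 i$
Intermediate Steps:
$I{\left(z,x \right)} = -1$ ($I{\left(z,x \right)} = \frac{2}{-2} = 2 \left(- \frac{1}{2}\right) = -1$)
$P{\left(s \right)} = - \sqrt{s}$
$\left(42 + 4 P{\left(\left(-4 - 1\right) 1 \right)}\right)^{2} = \left(42 + 4 \left(- \sqrt{\left(-4 - 1\right) 1}\right)\right)^{2} = \left(42 + 4 \left(- \sqrt{\left(-5\right) 1}\right)\right)^{2} = \left(42 + 4 \left(- \sqrt{-5}\right)\right)^{2} = \left(42 + 4 \left(- i \sqrt{5}\right)\right)^{2} = \left(42 - 4 i \sqrt{5}\right)^{2}$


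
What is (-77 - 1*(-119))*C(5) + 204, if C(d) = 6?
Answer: 456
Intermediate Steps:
(-77 - 1*(-119))*C(5) + 204 = (-77 - 1*(-119))*6 + 204 = (-77 + 119)*6 + 204 = 42*6 + 204 = 252 + 204 = 456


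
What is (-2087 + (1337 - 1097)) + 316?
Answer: -1531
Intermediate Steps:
(-2087 + (1337 - 1097)) + 316 = (-2087 + 240) + 316 = -1847 + 316 = -1531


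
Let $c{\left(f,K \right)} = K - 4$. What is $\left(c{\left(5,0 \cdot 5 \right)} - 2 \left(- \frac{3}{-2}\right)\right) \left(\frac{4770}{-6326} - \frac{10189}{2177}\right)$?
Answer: $\frac{37419952}{983693} \approx 38.04$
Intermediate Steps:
$c{\left(f,K \right)} = -4 + K$
$\left(c{\left(5,0 \cdot 5 \right)} - 2 \left(- \frac{3}{-2}\right)\right) \left(\frac{4770}{-6326} - \frac{10189}{2177}\right) = \left(\left(-4 + 0 \cdot 5\right) - 2 \left(- \frac{3}{-2}\right)\right) \left(\frac{4770}{-6326} - \frac{10189}{2177}\right) = \left(\left(-4 + 0\right) - 2 \left(\left(-3\right) \left(- \frac{1}{2}\right)\right)\right) \left(4770 \left(- \frac{1}{6326}\right) - \frac{10189}{2177}\right) = \left(-4 - 3\right) \left(- \frac{2385}{3163} - \frac{10189}{2177}\right) = \left(-4 - 3\right) \left(- \frac{37419952}{6885851}\right) = \left(-7\right) \left(- \frac{37419952}{6885851}\right) = \frac{37419952}{983693}$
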